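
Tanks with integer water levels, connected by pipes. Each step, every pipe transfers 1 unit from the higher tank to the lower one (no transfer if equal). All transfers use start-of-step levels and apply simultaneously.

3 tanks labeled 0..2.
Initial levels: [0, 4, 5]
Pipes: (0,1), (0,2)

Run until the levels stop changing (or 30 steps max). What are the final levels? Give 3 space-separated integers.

Answer: 4 2 3

Derivation:
Step 1: flows [1->0,2->0] -> levels [2 3 4]
Step 2: flows [1->0,2->0] -> levels [4 2 3]
Step 3: flows [0->1,0->2] -> levels [2 3 4]
  -> period-2 cycle: step 3 state = step 1 state; never stabilizes
  -> state at step 30: (30-1) mod 2 = 1, same as step 2 -> [4 2 3]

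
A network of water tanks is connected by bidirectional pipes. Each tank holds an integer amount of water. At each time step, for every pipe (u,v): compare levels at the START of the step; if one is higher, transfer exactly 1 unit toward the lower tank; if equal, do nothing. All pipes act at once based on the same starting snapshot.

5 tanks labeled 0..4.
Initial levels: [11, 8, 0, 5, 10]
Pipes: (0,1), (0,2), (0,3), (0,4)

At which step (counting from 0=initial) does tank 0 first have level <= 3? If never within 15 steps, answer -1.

Step 1: flows [0->1,0->2,0->3,0->4] -> levels [7 9 1 6 11]
Step 2: flows [1->0,0->2,0->3,4->0] -> levels [7 8 2 7 10]
Step 3: flows [1->0,0->2,0=3,4->0] -> levels [8 7 3 7 9]
Step 4: flows [0->1,0->2,0->3,4->0] -> levels [6 8 4 8 8]
Step 5: flows [1->0,0->2,3->0,4->0] -> levels [8 7 5 7 7]
Step 6: flows [0->1,0->2,0->3,0->4] -> levels [4 8 6 8 8]
Step 7: flows [1->0,2->0,3->0,4->0] -> levels [8 7 5 7 7]
  -> period-2 cycle (repeats step 5); tank 0 never drops to <=3
Tank 0 never reaches <=3 within 15 steps

Answer: -1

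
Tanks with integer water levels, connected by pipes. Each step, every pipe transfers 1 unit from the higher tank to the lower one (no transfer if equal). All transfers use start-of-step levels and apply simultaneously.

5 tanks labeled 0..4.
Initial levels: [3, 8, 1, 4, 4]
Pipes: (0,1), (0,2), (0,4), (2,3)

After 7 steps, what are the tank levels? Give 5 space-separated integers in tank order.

Step 1: flows [1->0,0->2,4->0,3->2] -> levels [4 7 3 3 3]
Step 2: flows [1->0,0->2,0->4,2=3] -> levels [3 6 4 3 4]
Step 3: flows [1->0,2->0,4->0,2->3] -> levels [6 5 2 4 3]
Step 4: flows [0->1,0->2,0->4,3->2] -> levels [3 6 4 3 4]
  -> period-2 cycle: step 4 state = step 2 state
  -> state at step 7: (7-2) mod 2 = 1, same as step 3 -> [6 5 2 4 3]

Answer: 6 5 2 4 3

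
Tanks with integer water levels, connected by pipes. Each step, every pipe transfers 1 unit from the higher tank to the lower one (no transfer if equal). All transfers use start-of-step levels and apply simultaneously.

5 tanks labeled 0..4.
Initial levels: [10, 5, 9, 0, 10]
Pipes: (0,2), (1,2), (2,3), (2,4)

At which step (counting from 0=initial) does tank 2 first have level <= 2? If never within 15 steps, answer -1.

Answer: -1

Derivation:
Step 1: flows [0->2,2->1,2->3,4->2] -> levels [9 6 9 1 9]
Step 2: flows [0=2,2->1,2->3,2=4] -> levels [9 7 7 2 9]
Step 3: flows [0->2,1=2,2->3,4->2] -> levels [8 7 8 3 8]
Step 4: flows [0=2,2->1,2->3,2=4] -> levels [8 8 6 4 8]
Step 5: flows [0->2,1->2,2->3,4->2] -> levels [7 7 8 5 7]
Step 6: flows [2->0,2->1,2->3,2->4] -> levels [8 8 4 6 8]
Step 7: flows [0->2,1->2,3->2,4->2] -> levels [7 7 8 5 7]
  -> period-2 cycle (repeats step 5); tank 2 never drops to <=2
Tank 2 never reaches <=2 within 15 steps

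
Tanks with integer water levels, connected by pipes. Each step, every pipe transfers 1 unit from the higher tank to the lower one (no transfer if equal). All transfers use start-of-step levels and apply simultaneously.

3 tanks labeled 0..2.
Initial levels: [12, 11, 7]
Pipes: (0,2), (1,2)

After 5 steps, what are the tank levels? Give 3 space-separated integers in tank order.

Step 1: flows [0->2,1->2] -> levels [11 10 9]
Step 2: flows [0->2,1->2] -> levels [10 9 11]
Step 3: flows [2->0,2->1] -> levels [11 10 9]
  -> period-2 cycle: step 3 state = step 1 state
  -> state at step 5: (5-1) mod 2 = 0, same as step 1 -> [11 10 9]

Answer: 11 10 9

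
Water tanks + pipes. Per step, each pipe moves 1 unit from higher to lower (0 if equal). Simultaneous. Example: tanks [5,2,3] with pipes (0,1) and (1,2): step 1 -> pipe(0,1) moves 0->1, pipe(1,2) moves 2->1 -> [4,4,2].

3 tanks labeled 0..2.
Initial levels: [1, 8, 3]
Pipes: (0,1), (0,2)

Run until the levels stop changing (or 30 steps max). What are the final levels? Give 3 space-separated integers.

Answer: 4 4 4

Derivation:
Step 1: flows [1->0,2->0] -> levels [3 7 2]
Step 2: flows [1->0,0->2] -> levels [3 6 3]
Step 3: flows [1->0,0=2] -> levels [4 5 3]
Step 4: flows [1->0,0->2] -> levels [4 4 4]
Step 5: flows [0=1,0=2] -> levels [4 4 4]
  -> stable (no change)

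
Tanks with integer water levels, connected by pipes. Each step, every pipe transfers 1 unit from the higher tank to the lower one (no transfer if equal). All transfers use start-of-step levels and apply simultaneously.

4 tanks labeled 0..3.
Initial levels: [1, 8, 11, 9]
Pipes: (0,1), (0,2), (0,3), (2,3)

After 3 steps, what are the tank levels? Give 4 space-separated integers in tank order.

Answer: 8 7 7 7

Derivation:
Step 1: flows [1->0,2->0,3->0,2->3] -> levels [4 7 9 9]
Step 2: flows [1->0,2->0,3->0,2=3] -> levels [7 6 8 8]
Step 3: flows [0->1,2->0,3->0,2=3] -> levels [8 7 7 7]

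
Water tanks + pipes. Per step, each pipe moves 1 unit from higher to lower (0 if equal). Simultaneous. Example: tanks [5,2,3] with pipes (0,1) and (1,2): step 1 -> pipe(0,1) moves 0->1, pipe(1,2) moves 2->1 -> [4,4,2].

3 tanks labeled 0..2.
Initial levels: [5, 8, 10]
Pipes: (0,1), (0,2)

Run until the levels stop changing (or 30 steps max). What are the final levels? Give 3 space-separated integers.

Answer: 9 7 7

Derivation:
Step 1: flows [1->0,2->0] -> levels [7 7 9]
Step 2: flows [0=1,2->0] -> levels [8 7 8]
Step 3: flows [0->1,0=2] -> levels [7 8 8]
Step 4: flows [1->0,2->0] -> levels [9 7 7]
Step 5: flows [0->1,0->2] -> levels [7 8 8]
  -> period-2 cycle: step 5 state = step 3 state; never stabilizes
  -> state at step 30: (30-3) mod 2 = 1, same as step 4 -> [9 7 7]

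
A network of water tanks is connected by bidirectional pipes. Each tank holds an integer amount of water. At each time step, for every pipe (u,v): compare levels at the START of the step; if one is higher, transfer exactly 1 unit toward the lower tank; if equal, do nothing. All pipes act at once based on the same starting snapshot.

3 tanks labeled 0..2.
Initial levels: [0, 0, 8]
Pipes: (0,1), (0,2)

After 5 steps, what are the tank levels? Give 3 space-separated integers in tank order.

Step 1: flows [0=1,2->0] -> levels [1 0 7]
Step 2: flows [0->1,2->0] -> levels [1 1 6]
Step 3: flows [0=1,2->0] -> levels [2 1 5]
Step 4: flows [0->1,2->0] -> levels [2 2 4]
Step 5: flows [0=1,2->0] -> levels [3 2 3]

Answer: 3 2 3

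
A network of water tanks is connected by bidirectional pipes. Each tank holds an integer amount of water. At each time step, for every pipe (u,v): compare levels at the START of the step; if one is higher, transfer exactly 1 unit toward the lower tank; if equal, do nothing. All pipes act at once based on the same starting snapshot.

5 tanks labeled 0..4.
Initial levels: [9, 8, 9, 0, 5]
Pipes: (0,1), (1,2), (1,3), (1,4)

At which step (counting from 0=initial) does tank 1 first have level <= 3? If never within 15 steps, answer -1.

Answer: -1

Derivation:
Step 1: flows [0->1,2->1,1->3,1->4] -> levels [8 8 8 1 6]
Step 2: flows [0=1,1=2,1->3,1->4] -> levels [8 6 8 2 7]
Step 3: flows [0->1,2->1,1->3,4->1] -> levels [7 8 7 3 6]
Step 4: flows [1->0,1->2,1->3,1->4] -> levels [8 4 8 4 7]
Step 5: flows [0->1,2->1,1=3,4->1] -> levels [7 7 7 4 6]
Step 6: flows [0=1,1=2,1->3,1->4] -> levels [7 5 7 5 7]
Step 7: flows [0->1,2->1,1=3,4->1] -> levels [6 8 6 5 6]
Step 8: flows [1->0,1->2,1->3,1->4] -> levels [7 4 7 6 7]
Step 9: flows [0->1,2->1,3->1,4->1] -> levels [6 8 6 5 6]
  -> period-2 cycle (repeats step 7); tank 1 never drops to <=3
Tank 1 never reaches <=3 within 15 steps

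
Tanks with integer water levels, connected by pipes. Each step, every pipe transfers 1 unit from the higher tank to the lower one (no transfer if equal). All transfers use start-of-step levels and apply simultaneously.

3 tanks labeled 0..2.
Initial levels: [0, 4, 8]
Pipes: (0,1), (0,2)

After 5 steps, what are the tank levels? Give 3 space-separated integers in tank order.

Answer: 4 4 4

Derivation:
Step 1: flows [1->0,2->0] -> levels [2 3 7]
Step 2: flows [1->0,2->0] -> levels [4 2 6]
Step 3: flows [0->1,2->0] -> levels [4 3 5]
Step 4: flows [0->1,2->0] -> levels [4 4 4]
Step 5: flows [0=1,0=2] -> levels [4 4 4]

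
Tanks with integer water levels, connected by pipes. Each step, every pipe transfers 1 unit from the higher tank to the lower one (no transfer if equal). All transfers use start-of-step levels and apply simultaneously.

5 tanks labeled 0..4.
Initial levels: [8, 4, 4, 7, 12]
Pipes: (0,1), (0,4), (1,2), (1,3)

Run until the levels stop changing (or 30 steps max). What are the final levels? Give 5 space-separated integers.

Step 1: flows [0->1,4->0,1=2,3->1] -> levels [8 6 4 6 11]
Step 2: flows [0->1,4->0,1->2,1=3] -> levels [8 6 5 6 10]
Step 3: flows [0->1,4->0,1->2,1=3] -> levels [8 6 6 6 9]
Step 4: flows [0->1,4->0,1=2,1=3] -> levels [8 7 6 6 8]
Step 5: flows [0->1,0=4,1->2,1->3] -> levels [7 6 7 7 8]
Step 6: flows [0->1,4->0,2->1,3->1] -> levels [7 9 6 6 7]
Step 7: flows [1->0,0=4,1->2,1->3] -> levels [8 6 7 7 7]
Step 8: flows [0->1,0->4,2->1,3->1] -> levels [6 9 6 6 8]
Step 9: flows [1->0,4->0,1->2,1->3] -> levels [8 6 7 7 7]
  -> period-2 cycle: step 9 state = step 7 state; never stabilizes
  -> state at step 30: (30-7) mod 2 = 1, same as step 8 -> [6 9 6 6 8]

Answer: 6 9 6 6 8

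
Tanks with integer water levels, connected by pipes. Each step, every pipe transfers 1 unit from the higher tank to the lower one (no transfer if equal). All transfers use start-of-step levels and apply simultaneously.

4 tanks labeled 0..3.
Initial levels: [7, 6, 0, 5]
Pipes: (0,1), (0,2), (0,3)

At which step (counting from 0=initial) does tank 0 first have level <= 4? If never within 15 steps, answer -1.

Step 1: flows [0->1,0->2,0->3] -> levels [4 7 1 6]
Tank 0 first reaches <=4 at step 1

Answer: 1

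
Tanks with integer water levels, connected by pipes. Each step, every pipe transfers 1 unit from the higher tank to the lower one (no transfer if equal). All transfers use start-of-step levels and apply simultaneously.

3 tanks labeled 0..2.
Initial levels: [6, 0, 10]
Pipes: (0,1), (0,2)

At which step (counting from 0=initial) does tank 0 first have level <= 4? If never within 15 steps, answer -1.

Answer: 7

Derivation:
Step 1: flows [0->1,2->0] -> levels [6 1 9]
Step 2: flows [0->1,2->0] -> levels [6 2 8]
Step 3: flows [0->1,2->0] -> levels [6 3 7]
Step 4: flows [0->1,2->0] -> levels [6 4 6]
Step 5: flows [0->1,0=2] -> levels [5 5 6]
Step 6: flows [0=1,2->0] -> levels [6 5 5]
Step 7: flows [0->1,0->2] -> levels [4 6 6]
Tank 0 first reaches <=4 at step 7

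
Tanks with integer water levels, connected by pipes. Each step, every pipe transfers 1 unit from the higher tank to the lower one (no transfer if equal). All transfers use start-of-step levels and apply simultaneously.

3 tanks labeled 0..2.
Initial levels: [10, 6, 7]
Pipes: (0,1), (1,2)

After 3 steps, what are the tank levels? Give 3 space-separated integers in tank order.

Step 1: flows [0->1,2->1] -> levels [9 8 6]
Step 2: flows [0->1,1->2] -> levels [8 8 7]
Step 3: flows [0=1,1->2] -> levels [8 7 8]

Answer: 8 7 8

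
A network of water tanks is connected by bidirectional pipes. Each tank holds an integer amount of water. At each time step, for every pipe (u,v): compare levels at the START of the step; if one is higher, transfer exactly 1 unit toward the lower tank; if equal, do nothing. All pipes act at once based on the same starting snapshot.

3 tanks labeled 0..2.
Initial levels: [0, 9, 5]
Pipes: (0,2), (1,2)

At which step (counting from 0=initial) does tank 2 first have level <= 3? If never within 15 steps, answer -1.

Step 1: flows [2->0,1->2] -> levels [1 8 5]
Step 2: flows [2->0,1->2] -> levels [2 7 5]
Step 3: flows [2->0,1->2] -> levels [3 6 5]
Step 4: flows [2->0,1->2] -> levels [4 5 5]
Step 5: flows [2->0,1=2] -> levels [5 5 4]
Step 6: flows [0->2,1->2] -> levels [4 4 6]
Step 7: flows [2->0,2->1] -> levels [5 5 4]
  -> period-2 cycle (repeats step 5); tank 2 never drops to <=3
Tank 2 never reaches <=3 within 15 steps

Answer: -1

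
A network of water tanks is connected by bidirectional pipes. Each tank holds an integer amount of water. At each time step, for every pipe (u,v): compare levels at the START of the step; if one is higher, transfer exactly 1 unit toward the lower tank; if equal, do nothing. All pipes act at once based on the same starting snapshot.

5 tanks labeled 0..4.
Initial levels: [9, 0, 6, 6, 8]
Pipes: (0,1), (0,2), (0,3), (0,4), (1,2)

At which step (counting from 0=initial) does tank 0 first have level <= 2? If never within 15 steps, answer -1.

Step 1: flows [0->1,0->2,0->3,0->4,2->1] -> levels [5 2 6 7 9]
Step 2: flows [0->1,2->0,3->0,4->0,2->1] -> levels [7 4 4 6 8]
Step 3: flows [0->1,0->2,0->3,4->0,1=2] -> levels [5 5 5 7 7]
Step 4: flows [0=1,0=2,3->0,4->0,1=2] -> levels [7 5 5 6 6]
Step 5: flows [0->1,0->2,0->3,0->4,1=2] -> levels [3 6 6 7 7]
Step 6: flows [1->0,2->0,3->0,4->0,1=2] -> levels [7 5 5 6 6]
  -> period-2 cycle (repeats step 4); tank 0 never drops to <=2
Tank 0 never reaches <=2 within 15 steps

Answer: -1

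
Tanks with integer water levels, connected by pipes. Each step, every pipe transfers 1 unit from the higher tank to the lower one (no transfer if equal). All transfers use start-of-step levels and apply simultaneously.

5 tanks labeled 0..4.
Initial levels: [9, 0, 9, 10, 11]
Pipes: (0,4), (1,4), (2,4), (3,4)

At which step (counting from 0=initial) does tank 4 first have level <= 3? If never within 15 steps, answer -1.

Answer: -1

Derivation:
Step 1: flows [4->0,4->1,4->2,4->3] -> levels [10 1 10 11 7]
Step 2: flows [0->4,4->1,2->4,3->4] -> levels [9 2 9 10 9]
Step 3: flows [0=4,4->1,2=4,3->4] -> levels [9 3 9 9 9]
Step 4: flows [0=4,4->1,2=4,3=4] -> levels [9 4 9 9 8]
Step 5: flows [0->4,4->1,2->4,3->4] -> levels [8 5 8 8 10]
Step 6: flows [4->0,4->1,4->2,4->3] -> levels [9 6 9 9 6]
Step 7: flows [0->4,1=4,2->4,3->4] -> levels [8 6 8 8 9]
Step 8: flows [4->0,4->1,4->2,4->3] -> levels [9 7 9 9 5]
Step 9: flows [0->4,1->4,2->4,3->4] -> levels [8 6 8 8 9]
  -> period-2 cycle (repeats step 7); tank 4 never drops to <=3
Tank 4 never reaches <=3 within 15 steps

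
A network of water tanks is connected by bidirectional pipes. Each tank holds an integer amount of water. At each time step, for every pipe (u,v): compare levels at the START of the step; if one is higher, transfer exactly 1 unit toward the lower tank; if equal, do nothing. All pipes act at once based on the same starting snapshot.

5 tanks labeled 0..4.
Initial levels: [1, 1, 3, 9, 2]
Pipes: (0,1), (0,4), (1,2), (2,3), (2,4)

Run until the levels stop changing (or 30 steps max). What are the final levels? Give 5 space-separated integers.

Step 1: flows [0=1,4->0,2->1,3->2,2->4] -> levels [2 2 2 8 2]
Step 2: flows [0=1,0=4,1=2,3->2,2=4] -> levels [2 2 3 7 2]
Step 3: flows [0=1,0=4,2->1,3->2,2->4] -> levels [2 3 2 6 3]
Step 4: flows [1->0,4->0,1->2,3->2,4->2] -> levels [4 1 5 5 1]
Step 5: flows [0->1,0->4,2->1,2=3,2->4] -> levels [2 3 3 5 3]
Step 6: flows [1->0,4->0,1=2,3->2,2=4] -> levels [4 2 4 4 2]
Step 7: flows [0->1,0->4,2->1,2=3,2->4] -> levels [2 4 2 4 4]
Step 8: flows [1->0,4->0,1->2,3->2,4->2] -> levels [4 2 5 3 2]
Step 9: flows [0->1,0->4,2->1,2->3,2->4] -> levels [2 4 2 4 4]
  -> period-2 cycle: step 9 state = step 7 state; never stabilizes
  -> state at step 30: (30-7) mod 2 = 1, same as step 8 -> [4 2 5 3 2]

Answer: 4 2 5 3 2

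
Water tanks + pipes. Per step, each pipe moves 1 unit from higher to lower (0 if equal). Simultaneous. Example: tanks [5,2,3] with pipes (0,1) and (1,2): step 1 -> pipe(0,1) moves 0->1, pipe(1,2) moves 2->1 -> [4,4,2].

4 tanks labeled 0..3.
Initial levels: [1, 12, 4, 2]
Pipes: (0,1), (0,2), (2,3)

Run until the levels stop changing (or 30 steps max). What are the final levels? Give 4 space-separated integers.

Step 1: flows [1->0,2->0,2->3] -> levels [3 11 2 3]
Step 2: flows [1->0,0->2,3->2] -> levels [3 10 4 2]
Step 3: flows [1->0,2->0,2->3] -> levels [5 9 2 3]
Step 4: flows [1->0,0->2,3->2] -> levels [5 8 4 2]
Step 5: flows [1->0,0->2,2->3] -> levels [5 7 4 3]
Step 6: flows [1->0,0->2,2->3] -> levels [5 6 4 4]
Step 7: flows [1->0,0->2,2=3] -> levels [5 5 5 4]
Step 8: flows [0=1,0=2,2->3] -> levels [5 5 4 5]
Step 9: flows [0=1,0->2,3->2] -> levels [4 5 6 4]
Step 10: flows [1->0,2->0,2->3] -> levels [6 4 4 5]
Step 11: flows [0->1,0->2,3->2] -> levels [4 5 6 4]
  -> period-2 cycle: step 11 state = step 9 state; never stabilizes
  -> state at step 30: (30-9) mod 2 = 1, same as step 10 -> [6 4 4 5]

Answer: 6 4 4 5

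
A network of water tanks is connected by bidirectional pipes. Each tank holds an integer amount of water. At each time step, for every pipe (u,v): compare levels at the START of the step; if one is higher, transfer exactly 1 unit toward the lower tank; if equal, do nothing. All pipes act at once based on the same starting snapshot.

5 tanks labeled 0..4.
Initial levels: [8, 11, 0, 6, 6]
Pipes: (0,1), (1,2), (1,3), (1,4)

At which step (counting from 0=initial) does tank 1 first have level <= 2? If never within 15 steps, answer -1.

Answer: -1

Derivation:
Step 1: flows [1->0,1->2,1->3,1->4] -> levels [9 7 1 7 7]
Step 2: flows [0->1,1->2,1=3,1=4] -> levels [8 7 2 7 7]
Step 3: flows [0->1,1->2,1=3,1=4] -> levels [7 7 3 7 7]
Step 4: flows [0=1,1->2,1=3,1=4] -> levels [7 6 4 7 7]
Step 5: flows [0->1,1->2,3->1,4->1] -> levels [6 8 5 6 6]
Step 6: flows [1->0,1->2,1->3,1->4] -> levels [7 4 6 7 7]
Step 7: flows [0->1,2->1,3->1,4->1] -> levels [6 8 5 6 6]
  -> period-2 cycle (repeats step 5); tank 1 never drops to <=2
Tank 1 never reaches <=2 within 15 steps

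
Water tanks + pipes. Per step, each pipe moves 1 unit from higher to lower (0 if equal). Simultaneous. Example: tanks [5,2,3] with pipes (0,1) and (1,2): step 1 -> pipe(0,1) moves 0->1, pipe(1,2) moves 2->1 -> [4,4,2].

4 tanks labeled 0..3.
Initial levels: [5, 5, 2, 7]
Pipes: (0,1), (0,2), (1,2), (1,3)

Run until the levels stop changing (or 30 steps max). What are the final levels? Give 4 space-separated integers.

Step 1: flows [0=1,0->2,1->2,3->1] -> levels [4 5 4 6]
Step 2: flows [1->0,0=2,1->2,3->1] -> levels [5 4 5 5]
Step 3: flows [0->1,0=2,2->1,3->1] -> levels [4 7 4 4]
Step 4: flows [1->0,0=2,1->2,1->3] -> levels [5 4 5 5]
  -> period-2 cycle: step 4 state = step 2 state; never stabilizes
  -> state at step 30: (30-2) mod 2 = 0, same as step 2 -> [5 4 5 5]

Answer: 5 4 5 5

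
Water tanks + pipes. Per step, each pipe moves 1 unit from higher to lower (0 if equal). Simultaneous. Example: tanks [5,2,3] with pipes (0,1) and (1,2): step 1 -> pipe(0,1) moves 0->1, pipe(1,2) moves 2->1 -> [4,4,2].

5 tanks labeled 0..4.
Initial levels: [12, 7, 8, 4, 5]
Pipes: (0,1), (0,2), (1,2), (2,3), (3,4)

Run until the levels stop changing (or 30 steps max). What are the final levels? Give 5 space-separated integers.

Step 1: flows [0->1,0->2,2->1,2->3,4->3] -> levels [10 9 7 6 4]
Step 2: flows [0->1,0->2,1->2,2->3,3->4] -> levels [8 9 8 6 5]
Step 3: flows [1->0,0=2,1->2,2->3,3->4] -> levels [9 7 8 6 6]
Step 4: flows [0->1,0->2,2->1,2->3,3=4] -> levels [7 9 7 7 6]
Step 5: flows [1->0,0=2,1->2,2=3,3->4] -> levels [8 7 8 6 7]
Step 6: flows [0->1,0=2,2->1,2->3,4->3] -> levels [7 9 6 8 6]
Step 7: flows [1->0,0->2,1->2,3->2,3->4] -> levels [7 7 9 6 7]
Step 8: flows [0=1,2->0,2->1,2->3,4->3] -> levels [8 8 6 8 6]
Step 9: flows [0=1,0->2,1->2,3->2,3->4] -> levels [7 7 9 6 7]
  -> period-2 cycle: step 9 state = step 7 state; never stabilizes
  -> state at step 30: (30-7) mod 2 = 1, same as step 8 -> [8 8 6 8 6]

Answer: 8 8 6 8 6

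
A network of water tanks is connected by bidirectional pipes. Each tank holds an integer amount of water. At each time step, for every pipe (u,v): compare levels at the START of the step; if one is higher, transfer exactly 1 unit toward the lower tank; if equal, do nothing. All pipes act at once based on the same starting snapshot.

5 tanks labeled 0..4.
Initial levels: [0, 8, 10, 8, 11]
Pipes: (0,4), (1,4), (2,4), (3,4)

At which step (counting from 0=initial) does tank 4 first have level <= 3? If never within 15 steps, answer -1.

Step 1: flows [4->0,4->1,4->2,4->3] -> levels [1 9 11 9 7]
Step 2: flows [4->0,1->4,2->4,3->4] -> levels [2 8 10 8 9]
Step 3: flows [4->0,4->1,2->4,4->3] -> levels [3 9 9 9 7]
Step 4: flows [4->0,1->4,2->4,3->4] -> levels [4 8 8 8 9]
Step 5: flows [4->0,4->1,4->2,4->3] -> levels [5 9 9 9 5]
Step 6: flows [0=4,1->4,2->4,3->4] -> levels [5 8 8 8 8]
Step 7: flows [4->0,1=4,2=4,3=4] -> levels [6 8 8 8 7]
Step 8: flows [4->0,1->4,2->4,3->4] -> levels [7 7 7 7 9]
Step 9: flows [4->0,4->1,4->2,4->3] -> levels [8 8 8 8 5]
Step 10: flows [0->4,1->4,2->4,3->4] -> levels [7 7 7 7 9]
  -> period-2 cycle (repeats step 8); tank 4 never drops to <=3
Tank 4 never reaches <=3 within 15 steps

Answer: -1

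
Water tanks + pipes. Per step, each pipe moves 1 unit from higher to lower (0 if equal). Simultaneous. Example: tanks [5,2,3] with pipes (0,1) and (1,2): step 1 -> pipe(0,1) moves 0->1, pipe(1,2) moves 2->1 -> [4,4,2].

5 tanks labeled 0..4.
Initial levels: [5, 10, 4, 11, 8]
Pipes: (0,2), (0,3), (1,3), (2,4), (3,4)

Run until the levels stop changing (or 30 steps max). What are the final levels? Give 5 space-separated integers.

Step 1: flows [0->2,3->0,3->1,4->2,3->4] -> levels [5 11 6 8 8]
Step 2: flows [2->0,3->0,1->3,4->2,3=4] -> levels [7 10 6 8 7]
Step 3: flows [0->2,3->0,1->3,4->2,3->4] -> levels [7 9 8 7 7]
Step 4: flows [2->0,0=3,1->3,2->4,3=4] -> levels [8 8 6 8 8]
Step 5: flows [0->2,0=3,1=3,4->2,3=4] -> levels [7 8 8 8 7]
Step 6: flows [2->0,3->0,1=3,2->4,3->4] -> levels [9 8 6 6 9]
Step 7: flows [0->2,0->3,1->3,4->2,4->3] -> levels [7 7 8 9 7]
Step 8: flows [2->0,3->0,3->1,2->4,3->4] -> levels [9 8 6 6 9]
  -> period-2 cycle: step 8 state = step 6 state; never stabilizes
  -> state at step 30: (30-6) mod 2 = 0, same as step 6 -> [9 8 6 6 9]

Answer: 9 8 6 6 9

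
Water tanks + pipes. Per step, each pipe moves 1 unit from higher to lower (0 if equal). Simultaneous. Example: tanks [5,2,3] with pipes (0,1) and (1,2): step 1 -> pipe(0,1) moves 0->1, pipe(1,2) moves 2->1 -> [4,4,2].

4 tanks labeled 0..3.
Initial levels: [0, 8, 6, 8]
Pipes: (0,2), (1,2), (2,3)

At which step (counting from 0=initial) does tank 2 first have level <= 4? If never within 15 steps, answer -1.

Step 1: flows [2->0,1->2,3->2] -> levels [1 7 7 7]
Step 2: flows [2->0,1=2,2=3] -> levels [2 7 6 7]
Step 3: flows [2->0,1->2,3->2] -> levels [3 6 7 6]
Step 4: flows [2->0,2->1,2->3] -> levels [4 7 4 7]
Tank 2 first reaches <=4 at step 4

Answer: 4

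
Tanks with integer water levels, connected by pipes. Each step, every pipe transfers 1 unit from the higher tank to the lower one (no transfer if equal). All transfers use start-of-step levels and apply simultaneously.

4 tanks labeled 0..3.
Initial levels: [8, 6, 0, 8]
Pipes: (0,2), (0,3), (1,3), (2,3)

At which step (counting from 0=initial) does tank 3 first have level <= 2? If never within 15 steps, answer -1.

Step 1: flows [0->2,0=3,3->1,3->2] -> levels [7 7 2 6]
Step 2: flows [0->2,0->3,1->3,3->2] -> levels [5 6 4 7]
Step 3: flows [0->2,3->0,3->1,3->2] -> levels [5 7 6 4]
Step 4: flows [2->0,0->3,1->3,2->3] -> levels [5 6 4 7]
  -> period-2 cycle (repeats step 2); tank 3 never drops to <=2
Tank 3 never reaches <=2 within 15 steps

Answer: -1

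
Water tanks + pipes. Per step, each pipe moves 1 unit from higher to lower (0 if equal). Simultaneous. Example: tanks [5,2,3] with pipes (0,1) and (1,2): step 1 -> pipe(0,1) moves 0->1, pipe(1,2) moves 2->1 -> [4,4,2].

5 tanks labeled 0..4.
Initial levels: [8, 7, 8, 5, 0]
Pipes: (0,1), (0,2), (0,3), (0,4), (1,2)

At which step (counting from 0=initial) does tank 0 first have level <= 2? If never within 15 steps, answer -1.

Answer: -1

Derivation:
Step 1: flows [0->1,0=2,0->3,0->4,2->1] -> levels [5 9 7 6 1]
Step 2: flows [1->0,2->0,3->0,0->4,1->2] -> levels [7 7 7 5 2]
Step 3: flows [0=1,0=2,0->3,0->4,1=2] -> levels [5 7 7 6 3]
Step 4: flows [1->0,2->0,3->0,0->4,1=2] -> levels [7 6 6 5 4]
Step 5: flows [0->1,0->2,0->3,0->4,1=2] -> levels [3 7 7 6 5]
Step 6: flows [1->0,2->0,3->0,4->0,1=2] -> levels [7 6 6 5 4]
  -> period-2 cycle (repeats step 4); tank 0 never drops to <=2
Tank 0 never reaches <=2 within 15 steps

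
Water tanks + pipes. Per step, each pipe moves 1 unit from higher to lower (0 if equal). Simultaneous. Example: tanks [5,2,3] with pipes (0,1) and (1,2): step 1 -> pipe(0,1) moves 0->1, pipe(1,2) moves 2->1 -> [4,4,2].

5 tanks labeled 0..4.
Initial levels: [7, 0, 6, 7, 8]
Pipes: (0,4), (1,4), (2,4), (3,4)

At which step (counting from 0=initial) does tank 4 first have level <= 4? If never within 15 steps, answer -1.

Answer: 1

Derivation:
Step 1: flows [4->0,4->1,4->2,4->3] -> levels [8 1 7 8 4]
Tank 4 first reaches <=4 at step 1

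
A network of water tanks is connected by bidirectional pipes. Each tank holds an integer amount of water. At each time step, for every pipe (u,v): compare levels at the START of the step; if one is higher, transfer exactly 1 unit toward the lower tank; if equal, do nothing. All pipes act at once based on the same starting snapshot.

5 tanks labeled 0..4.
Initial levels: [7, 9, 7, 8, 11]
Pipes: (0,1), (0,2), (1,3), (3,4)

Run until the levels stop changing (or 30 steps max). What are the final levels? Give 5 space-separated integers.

Step 1: flows [1->0,0=2,1->3,4->3] -> levels [8 7 7 10 10]
Step 2: flows [0->1,0->2,3->1,3=4] -> levels [6 9 8 9 10]
Step 3: flows [1->0,2->0,1=3,4->3] -> levels [8 8 7 10 9]
Step 4: flows [0=1,0->2,3->1,3->4] -> levels [7 9 8 8 10]
Step 5: flows [1->0,2->0,1->3,4->3] -> levels [9 7 7 10 9]
Step 6: flows [0->1,0->2,3->1,3->4] -> levels [7 9 8 8 10]
  -> period-2 cycle: step 6 state = step 4 state; never stabilizes
  -> state at step 30: (30-4) mod 2 = 0, same as step 4 -> [7 9 8 8 10]

Answer: 7 9 8 8 10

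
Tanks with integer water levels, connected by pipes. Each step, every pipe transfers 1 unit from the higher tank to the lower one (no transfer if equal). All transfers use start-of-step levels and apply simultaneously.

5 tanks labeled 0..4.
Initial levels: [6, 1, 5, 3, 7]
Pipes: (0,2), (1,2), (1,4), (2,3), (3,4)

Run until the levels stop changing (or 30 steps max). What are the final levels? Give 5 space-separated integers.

Answer: 4 3 6 3 6

Derivation:
Step 1: flows [0->2,2->1,4->1,2->3,4->3] -> levels [5 3 4 5 5]
Step 2: flows [0->2,2->1,4->1,3->2,3=4] -> levels [4 5 5 4 4]
Step 3: flows [2->0,1=2,1->4,2->3,3=4] -> levels [5 4 3 5 5]
Step 4: flows [0->2,1->2,4->1,3->2,3=4] -> levels [4 4 6 4 4]
Step 5: flows [2->0,2->1,1=4,2->3,3=4] -> levels [5 5 3 5 4]
Step 6: flows [0->2,1->2,1->4,3->2,3->4] -> levels [4 3 6 3 6]
Step 7: flows [2->0,2->1,4->1,2->3,4->3] -> levels [5 5 3 5 4]
  -> period-2 cycle: step 7 state = step 5 state; never stabilizes
  -> state at step 30: (30-5) mod 2 = 1, same as step 6 -> [4 3 6 3 6]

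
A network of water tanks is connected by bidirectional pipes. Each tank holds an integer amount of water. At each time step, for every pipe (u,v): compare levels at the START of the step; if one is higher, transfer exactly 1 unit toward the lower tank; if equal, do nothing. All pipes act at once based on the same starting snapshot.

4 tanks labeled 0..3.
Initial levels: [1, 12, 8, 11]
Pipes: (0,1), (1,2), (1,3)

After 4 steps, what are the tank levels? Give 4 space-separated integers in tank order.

Answer: 5 9 9 9

Derivation:
Step 1: flows [1->0,1->2,1->3] -> levels [2 9 9 12]
Step 2: flows [1->0,1=2,3->1] -> levels [3 9 9 11]
Step 3: flows [1->0,1=2,3->1] -> levels [4 9 9 10]
Step 4: flows [1->0,1=2,3->1] -> levels [5 9 9 9]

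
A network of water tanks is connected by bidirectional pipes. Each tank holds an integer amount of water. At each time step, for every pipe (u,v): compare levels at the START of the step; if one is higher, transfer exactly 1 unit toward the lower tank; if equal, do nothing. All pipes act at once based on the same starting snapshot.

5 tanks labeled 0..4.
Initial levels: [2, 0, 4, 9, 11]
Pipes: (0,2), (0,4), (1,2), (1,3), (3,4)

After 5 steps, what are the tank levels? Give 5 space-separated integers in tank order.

Answer: 5 5 6 5 5

Derivation:
Step 1: flows [2->0,4->0,2->1,3->1,4->3] -> levels [4 2 2 9 9]
Step 2: flows [0->2,4->0,1=2,3->1,3=4] -> levels [4 3 3 8 8]
Step 3: flows [0->2,4->0,1=2,3->1,3=4] -> levels [4 4 4 7 7]
Step 4: flows [0=2,4->0,1=2,3->1,3=4] -> levels [5 5 4 6 6]
Step 5: flows [0->2,4->0,1->2,3->1,3=4] -> levels [5 5 6 5 5]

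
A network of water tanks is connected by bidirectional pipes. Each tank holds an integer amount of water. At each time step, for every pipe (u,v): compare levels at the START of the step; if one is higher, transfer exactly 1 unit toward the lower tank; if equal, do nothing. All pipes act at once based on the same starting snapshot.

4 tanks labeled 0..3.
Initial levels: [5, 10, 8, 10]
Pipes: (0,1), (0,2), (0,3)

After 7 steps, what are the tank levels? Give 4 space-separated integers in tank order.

Step 1: flows [1->0,2->0,3->0] -> levels [8 9 7 9]
Step 2: flows [1->0,0->2,3->0] -> levels [9 8 8 8]
Step 3: flows [0->1,0->2,0->3] -> levels [6 9 9 9]
Step 4: flows [1->0,2->0,3->0] -> levels [9 8 8 8]
  -> period-2 cycle: step 4 state = step 2 state
  -> state at step 7: (7-2) mod 2 = 1, same as step 3 -> [6 9 9 9]

Answer: 6 9 9 9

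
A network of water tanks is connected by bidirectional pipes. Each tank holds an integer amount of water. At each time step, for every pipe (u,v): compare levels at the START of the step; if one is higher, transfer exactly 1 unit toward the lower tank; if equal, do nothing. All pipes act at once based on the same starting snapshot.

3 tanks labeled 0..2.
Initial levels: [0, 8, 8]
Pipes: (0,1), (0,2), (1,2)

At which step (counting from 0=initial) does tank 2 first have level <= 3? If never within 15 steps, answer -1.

Answer: -1

Derivation:
Step 1: flows [1->0,2->0,1=2] -> levels [2 7 7]
Step 2: flows [1->0,2->0,1=2] -> levels [4 6 6]
Step 3: flows [1->0,2->0,1=2] -> levels [6 5 5]
Step 4: flows [0->1,0->2,1=2] -> levels [4 6 6]
  -> period-2 cycle (repeats step 2); tank 2 never drops to <=3
Tank 2 never reaches <=3 within 15 steps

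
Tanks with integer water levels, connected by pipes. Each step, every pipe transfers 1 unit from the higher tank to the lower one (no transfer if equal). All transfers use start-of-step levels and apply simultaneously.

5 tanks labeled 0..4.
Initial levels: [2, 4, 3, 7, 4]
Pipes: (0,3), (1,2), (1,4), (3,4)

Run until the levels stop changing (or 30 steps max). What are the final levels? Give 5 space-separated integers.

Answer: 4 5 3 5 3

Derivation:
Step 1: flows [3->0,1->2,1=4,3->4] -> levels [3 3 4 5 5]
Step 2: flows [3->0,2->1,4->1,3=4] -> levels [4 5 3 4 4]
Step 3: flows [0=3,1->2,1->4,3=4] -> levels [4 3 4 4 5]
Step 4: flows [0=3,2->1,4->1,4->3] -> levels [4 5 3 5 3]
Step 5: flows [3->0,1->2,1->4,3->4] -> levels [5 3 4 3 5]
Step 6: flows [0->3,2->1,4->1,4->3] -> levels [4 5 3 5 3]
  -> period-2 cycle: step 6 state = step 4 state; never stabilizes
  -> state at step 30: (30-4) mod 2 = 0, same as step 4 -> [4 5 3 5 3]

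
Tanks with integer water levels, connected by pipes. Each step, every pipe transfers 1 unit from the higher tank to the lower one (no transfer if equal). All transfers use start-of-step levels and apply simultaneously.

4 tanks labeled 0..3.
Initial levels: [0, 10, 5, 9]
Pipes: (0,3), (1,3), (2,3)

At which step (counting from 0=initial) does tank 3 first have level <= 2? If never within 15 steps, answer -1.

Step 1: flows [3->0,1->3,3->2] -> levels [1 9 6 8]
Step 2: flows [3->0,1->3,3->2] -> levels [2 8 7 7]
Step 3: flows [3->0,1->3,2=3] -> levels [3 7 7 7]
Step 4: flows [3->0,1=3,2=3] -> levels [4 7 7 6]
Step 5: flows [3->0,1->3,2->3] -> levels [5 6 6 7]
Step 6: flows [3->0,3->1,3->2] -> levels [6 7 7 4]
Step 7: flows [0->3,1->3,2->3] -> levels [5 6 6 7]
  -> period-2 cycle (repeats step 5); tank 3 never drops to <=2
Tank 3 never reaches <=2 within 15 steps

Answer: -1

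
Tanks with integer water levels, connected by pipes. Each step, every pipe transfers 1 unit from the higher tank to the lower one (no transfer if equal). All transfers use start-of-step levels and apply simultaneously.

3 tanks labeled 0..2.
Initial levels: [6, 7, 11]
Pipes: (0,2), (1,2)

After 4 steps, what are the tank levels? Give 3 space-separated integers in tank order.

Step 1: flows [2->0,2->1] -> levels [7 8 9]
Step 2: flows [2->0,2->1] -> levels [8 9 7]
Step 3: flows [0->2,1->2] -> levels [7 8 9]
  -> period-2 cycle: step 3 state = step 1 state
  -> state at step 4: (4-1) mod 2 = 1, same as step 2 -> [8 9 7]

Answer: 8 9 7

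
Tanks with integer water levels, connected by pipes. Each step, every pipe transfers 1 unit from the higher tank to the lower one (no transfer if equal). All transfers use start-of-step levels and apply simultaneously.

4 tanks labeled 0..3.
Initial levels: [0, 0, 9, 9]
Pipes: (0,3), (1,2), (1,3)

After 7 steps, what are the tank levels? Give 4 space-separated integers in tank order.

Answer: 5 6 4 3

Derivation:
Step 1: flows [3->0,2->1,3->1] -> levels [1 2 8 7]
Step 2: flows [3->0,2->1,3->1] -> levels [2 4 7 5]
Step 3: flows [3->0,2->1,3->1] -> levels [3 6 6 3]
Step 4: flows [0=3,1=2,1->3] -> levels [3 5 6 4]
Step 5: flows [3->0,2->1,1->3] -> levels [4 5 5 4]
Step 6: flows [0=3,1=2,1->3] -> levels [4 4 5 5]
Step 7: flows [3->0,2->1,3->1] -> levels [5 6 4 3]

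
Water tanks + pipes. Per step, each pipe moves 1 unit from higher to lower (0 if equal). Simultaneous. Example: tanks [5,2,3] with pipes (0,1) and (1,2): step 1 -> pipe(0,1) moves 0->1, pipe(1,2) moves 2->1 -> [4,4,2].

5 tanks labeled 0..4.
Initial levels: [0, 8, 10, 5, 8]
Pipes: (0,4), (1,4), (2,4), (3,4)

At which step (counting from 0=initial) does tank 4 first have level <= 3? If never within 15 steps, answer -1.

Step 1: flows [4->0,1=4,2->4,4->3] -> levels [1 8 9 6 7]
Step 2: flows [4->0,1->4,2->4,4->3] -> levels [2 7 8 7 7]
Step 3: flows [4->0,1=4,2->4,3=4] -> levels [3 7 7 7 7]
Step 4: flows [4->0,1=4,2=4,3=4] -> levels [4 7 7 7 6]
Step 5: flows [4->0,1->4,2->4,3->4] -> levels [5 6 6 6 8]
Step 6: flows [4->0,4->1,4->2,4->3] -> levels [6 7 7 7 4]
Step 7: flows [0->4,1->4,2->4,3->4] -> levels [5 6 6 6 8]
  -> period-2 cycle (repeats step 5); tank 4 never drops to <=3
Tank 4 never reaches <=3 within 15 steps

Answer: -1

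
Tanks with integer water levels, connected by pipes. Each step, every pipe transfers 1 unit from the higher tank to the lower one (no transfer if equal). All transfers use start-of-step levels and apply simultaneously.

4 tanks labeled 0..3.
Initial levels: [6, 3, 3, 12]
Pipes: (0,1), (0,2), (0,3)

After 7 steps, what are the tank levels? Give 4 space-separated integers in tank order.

Answer: 5 6 6 7

Derivation:
Step 1: flows [0->1,0->2,3->0] -> levels [5 4 4 11]
Step 2: flows [0->1,0->2,3->0] -> levels [4 5 5 10]
Step 3: flows [1->0,2->0,3->0] -> levels [7 4 4 9]
Step 4: flows [0->1,0->2,3->0] -> levels [6 5 5 8]
Step 5: flows [0->1,0->2,3->0] -> levels [5 6 6 7]
Step 6: flows [1->0,2->0,3->0] -> levels [8 5 5 6]
Step 7: flows [0->1,0->2,0->3] -> levels [5 6 6 7]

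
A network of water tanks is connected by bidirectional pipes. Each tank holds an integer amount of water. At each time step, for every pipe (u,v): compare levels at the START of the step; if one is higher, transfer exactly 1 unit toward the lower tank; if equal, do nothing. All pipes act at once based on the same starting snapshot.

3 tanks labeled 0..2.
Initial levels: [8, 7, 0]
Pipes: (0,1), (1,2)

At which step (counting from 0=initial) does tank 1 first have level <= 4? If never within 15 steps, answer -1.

Answer: -1

Derivation:
Step 1: flows [0->1,1->2] -> levels [7 7 1]
Step 2: flows [0=1,1->2] -> levels [7 6 2]
Step 3: flows [0->1,1->2] -> levels [6 6 3]
Step 4: flows [0=1,1->2] -> levels [6 5 4]
Step 5: flows [0->1,1->2] -> levels [5 5 5]
Step 6: flows [0=1,1=2] -> levels [5 5 5]
  -> stable; tank 1 stays at 5 > 4
Tank 1 never reaches <=4 within 15 steps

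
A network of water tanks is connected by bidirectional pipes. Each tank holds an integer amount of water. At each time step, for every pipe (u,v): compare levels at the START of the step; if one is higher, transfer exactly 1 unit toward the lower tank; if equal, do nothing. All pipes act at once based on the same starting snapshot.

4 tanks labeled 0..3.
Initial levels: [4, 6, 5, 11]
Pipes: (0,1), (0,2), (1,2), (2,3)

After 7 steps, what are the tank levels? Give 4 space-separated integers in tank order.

Step 1: flows [1->0,2->0,1->2,3->2] -> levels [6 4 6 10]
Step 2: flows [0->1,0=2,2->1,3->2] -> levels [5 6 6 9]
Step 3: flows [1->0,2->0,1=2,3->2] -> levels [7 5 6 8]
Step 4: flows [0->1,0->2,2->1,3->2] -> levels [5 7 7 7]
Step 5: flows [1->0,2->0,1=2,2=3] -> levels [7 6 6 7]
Step 6: flows [0->1,0->2,1=2,3->2] -> levels [5 7 8 6]
Step 7: flows [1->0,2->0,2->1,2->3] -> levels [7 7 5 7]

Answer: 7 7 5 7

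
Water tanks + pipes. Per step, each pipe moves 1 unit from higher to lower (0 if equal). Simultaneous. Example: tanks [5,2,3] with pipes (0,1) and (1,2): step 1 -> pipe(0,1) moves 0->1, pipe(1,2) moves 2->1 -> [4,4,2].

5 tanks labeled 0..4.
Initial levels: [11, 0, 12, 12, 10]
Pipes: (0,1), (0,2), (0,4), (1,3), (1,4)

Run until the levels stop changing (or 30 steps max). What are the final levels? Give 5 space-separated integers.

Answer: 11 7 9 9 9

Derivation:
Step 1: flows [0->1,2->0,0->4,3->1,4->1] -> levels [10 3 11 11 10]
Step 2: flows [0->1,2->0,0=4,3->1,4->1] -> levels [10 6 10 10 9]
Step 3: flows [0->1,0=2,0->4,3->1,4->1] -> levels [8 9 10 9 9]
Step 4: flows [1->0,2->0,4->0,1=3,1=4] -> levels [11 8 9 9 8]
Step 5: flows [0->1,0->2,0->4,3->1,1=4] -> levels [8 10 10 8 9]
Step 6: flows [1->0,2->0,4->0,1->3,1->4] -> levels [11 7 9 9 9]
Step 7: flows [0->1,0->2,0->4,3->1,4->1] -> levels [8 10 10 8 9]
  -> period-2 cycle: step 7 state = step 5 state; never stabilizes
  -> state at step 30: (30-5) mod 2 = 1, same as step 6 -> [11 7 9 9 9]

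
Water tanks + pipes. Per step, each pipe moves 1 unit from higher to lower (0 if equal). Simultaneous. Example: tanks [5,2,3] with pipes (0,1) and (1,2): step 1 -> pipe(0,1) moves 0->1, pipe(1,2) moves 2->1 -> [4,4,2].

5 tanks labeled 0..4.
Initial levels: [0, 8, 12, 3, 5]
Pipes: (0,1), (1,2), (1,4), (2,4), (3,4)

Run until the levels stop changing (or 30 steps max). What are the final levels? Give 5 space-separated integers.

Answer: 5 4 6 6 7

Derivation:
Step 1: flows [1->0,2->1,1->4,2->4,4->3] -> levels [1 7 10 4 6]
Step 2: flows [1->0,2->1,1->4,2->4,4->3] -> levels [2 6 8 5 7]
Step 3: flows [1->0,2->1,4->1,2->4,4->3] -> levels [3 7 6 6 6]
Step 4: flows [1->0,1->2,1->4,2=4,3=4] -> levels [4 4 7 6 7]
Step 5: flows [0=1,2->1,4->1,2=4,4->3] -> levels [4 6 6 7 5]
Step 6: flows [1->0,1=2,1->4,2->4,3->4] -> levels [5 4 5 6 8]
Step 7: flows [0->1,2->1,4->1,4->2,4->3] -> levels [4 7 5 7 5]
Step 8: flows [1->0,1->2,1->4,2=4,3->4] -> levels [5 4 6 6 7]
Step 9: flows [0->1,2->1,4->1,4->2,4->3] -> levels [4 7 6 7 4]
Step 10: flows [1->0,1->2,1->4,2->4,3->4] -> levels [5 4 6 6 7]
  -> period-2 cycle: step 10 state = step 8 state; never stabilizes
  -> state at step 30: (30-8) mod 2 = 0, same as step 8 -> [5 4 6 6 7]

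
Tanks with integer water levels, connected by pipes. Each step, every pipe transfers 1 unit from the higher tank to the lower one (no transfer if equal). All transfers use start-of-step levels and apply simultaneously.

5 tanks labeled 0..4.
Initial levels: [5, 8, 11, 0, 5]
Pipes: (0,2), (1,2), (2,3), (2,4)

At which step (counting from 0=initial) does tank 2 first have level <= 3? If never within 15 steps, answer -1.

Step 1: flows [2->0,2->1,2->3,2->4] -> levels [6 9 7 1 6]
Step 2: flows [2->0,1->2,2->3,2->4] -> levels [7 8 5 2 7]
Step 3: flows [0->2,1->2,2->3,4->2] -> levels [6 7 7 3 6]
Step 4: flows [2->0,1=2,2->3,2->4] -> levels [7 7 4 4 7]
Step 5: flows [0->2,1->2,2=3,4->2] -> levels [6 6 7 4 6]
Step 6: flows [2->0,2->1,2->3,2->4] -> levels [7 7 3 5 7]
Tank 2 first reaches <=3 at step 6

Answer: 6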